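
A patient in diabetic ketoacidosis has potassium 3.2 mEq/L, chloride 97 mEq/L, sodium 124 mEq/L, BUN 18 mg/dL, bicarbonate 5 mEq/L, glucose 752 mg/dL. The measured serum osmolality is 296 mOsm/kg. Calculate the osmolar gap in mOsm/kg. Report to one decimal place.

-0.2 mOsm/kg

Calculated osmolality = 2·Na + glucose/18 + BUN/2.8
= 2·124 + 752/18 + 18/2.8
= 248 + 41.78 + 6.43
= 296.21 mOsm/kg ≈ 296.2 mOsm/kg
Osmolar gap = measured − calculated = 296 − 296.2 = -0.2 mOsm/kg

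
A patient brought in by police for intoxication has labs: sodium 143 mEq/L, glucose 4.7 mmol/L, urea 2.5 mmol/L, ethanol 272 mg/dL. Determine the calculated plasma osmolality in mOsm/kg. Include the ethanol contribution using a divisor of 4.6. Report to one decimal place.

352.3 mOsm/kg

Calculated osmolality = 2·Na + glucose + urea + ethanol/4.6
= 2·143 + 4.7 + 2.5 + 272/4.6
= 286 + 4.70 + 2.50 + 59.13
= 352.33 mOsm/kg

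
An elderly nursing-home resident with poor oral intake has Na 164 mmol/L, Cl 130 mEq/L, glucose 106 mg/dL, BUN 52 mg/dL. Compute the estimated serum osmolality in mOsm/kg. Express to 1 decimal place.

Calculated osmolality = 2·Na + glucose/18 + BUN/2.8
= 2·164 + 106/18 + 52/2.8
= 328 + 5.89 + 18.57
= 352.46 mOsm/kg

352.5 mOsm/kg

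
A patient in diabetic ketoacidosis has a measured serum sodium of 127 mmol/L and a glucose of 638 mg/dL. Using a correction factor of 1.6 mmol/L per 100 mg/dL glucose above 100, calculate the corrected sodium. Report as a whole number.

Corrected Na = measured Na + 1.6 · (glucose − 100)/100
= 127 + 1.6 · (638 − 100)/100
= 127 + 8.6
= 135.6 mmol/L

136 mmol/L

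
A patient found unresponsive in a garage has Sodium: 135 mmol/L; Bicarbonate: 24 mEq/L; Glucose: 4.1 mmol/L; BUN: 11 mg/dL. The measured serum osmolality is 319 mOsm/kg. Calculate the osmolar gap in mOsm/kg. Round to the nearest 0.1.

Calculated osmolality = 2·Na + glucose + BUN/2.8
= 2·135 + 4.1 + 11/2.8
= 270 + 4.10 + 3.93
= 278.03 mOsm/kg ≈ 278.0 mOsm/kg
Osmolar gap = measured − calculated = 319 − 278.0 = 41.0 mOsm/kg

41.0 mOsm/kg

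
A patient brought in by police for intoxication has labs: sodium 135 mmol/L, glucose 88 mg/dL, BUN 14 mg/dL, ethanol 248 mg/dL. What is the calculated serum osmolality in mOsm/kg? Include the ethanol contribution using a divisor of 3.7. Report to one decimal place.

Calculated osmolality = 2·Na + glucose/18 + BUN/2.8 + ethanol/3.7
= 2·135 + 88/18 + 14/2.8 + 248/3.7
= 270 + 4.89 + 5 + 67.03
= 346.92 mOsm/kg

346.9 mOsm/kg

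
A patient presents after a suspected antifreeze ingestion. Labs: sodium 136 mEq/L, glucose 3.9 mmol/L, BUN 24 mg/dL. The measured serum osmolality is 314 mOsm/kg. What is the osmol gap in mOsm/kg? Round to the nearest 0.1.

Calculated osmolality = 2·Na + glucose + BUN/2.8
= 2·136 + 3.9 + 24/2.8
= 272 + 3.90 + 8.57
= 284.47 mOsm/kg ≈ 284.5 mOsm/kg
Osmolar gap = measured − calculated = 314 − 284.5 = 29.5 mOsm/kg

29.5 mOsm/kg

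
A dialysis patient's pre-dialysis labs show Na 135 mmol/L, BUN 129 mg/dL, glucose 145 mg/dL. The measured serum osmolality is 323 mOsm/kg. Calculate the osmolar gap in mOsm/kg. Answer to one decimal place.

-1.1 mOsm/kg

Calculated osmolality = 2·Na + glucose/18 + BUN/2.8
= 2·135 + 145/18 + 129/2.8
= 270 + 8.06 + 46.07
= 324.13 mOsm/kg ≈ 324.1 mOsm/kg
Osmolar gap = measured − calculated = 323 − 324.1 = -1.1 mOsm/kg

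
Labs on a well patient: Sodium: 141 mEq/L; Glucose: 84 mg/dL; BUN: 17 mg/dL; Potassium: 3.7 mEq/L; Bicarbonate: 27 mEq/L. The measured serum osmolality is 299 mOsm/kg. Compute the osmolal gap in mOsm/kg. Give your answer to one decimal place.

Calculated osmolality = 2·Na + glucose/18 + BUN/2.8
= 2·141 + 84/18 + 17/2.8
= 282 + 4.67 + 6.07
= 292.74 mOsm/kg ≈ 292.7 mOsm/kg
Osmolar gap = measured − calculated = 299 − 292.7 = 6.3 mOsm/kg

6.3 mOsm/kg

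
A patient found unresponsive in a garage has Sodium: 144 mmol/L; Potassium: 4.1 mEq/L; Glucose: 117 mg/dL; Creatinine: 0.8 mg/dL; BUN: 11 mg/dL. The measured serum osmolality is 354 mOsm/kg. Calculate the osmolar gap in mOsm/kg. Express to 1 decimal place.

Calculated osmolality = 2·Na + glucose/18 + BUN/2.8
= 2·144 + 117/18 + 11/2.8
= 288 + 6.50 + 3.93
= 298.43 mOsm/kg ≈ 298.4 mOsm/kg
Osmolar gap = measured − calculated = 354 − 298.4 = 55.6 mOsm/kg

55.6 mOsm/kg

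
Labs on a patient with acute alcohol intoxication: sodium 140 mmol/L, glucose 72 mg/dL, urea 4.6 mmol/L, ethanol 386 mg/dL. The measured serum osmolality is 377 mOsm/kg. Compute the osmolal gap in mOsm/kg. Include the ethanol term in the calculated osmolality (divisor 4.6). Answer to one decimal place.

4.5 mOsm/kg

Calculated osmolality = 2·Na + glucose/18 + urea + ethanol/4.6
= 2·140 + 72/18 + 4.6 + 386/4.6
= 280 + 4 + 4.60 + 83.91
= 372.51 mOsm/kg ≈ 372.5 mOsm/kg
Osmolar gap = measured − calculated = 377 − 372.5 = 4.5 mOsm/kg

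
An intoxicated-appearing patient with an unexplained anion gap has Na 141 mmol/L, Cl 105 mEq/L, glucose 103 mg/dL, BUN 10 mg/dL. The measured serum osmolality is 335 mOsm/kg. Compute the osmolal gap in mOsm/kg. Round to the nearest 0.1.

43.7 mOsm/kg

Calculated osmolality = 2·Na + glucose/18 + BUN/2.8
= 2·141 + 103/18 + 10/2.8
= 282 + 5.72 + 3.57
= 291.29 mOsm/kg ≈ 291.3 mOsm/kg
Osmolar gap = measured − calculated = 335 − 291.3 = 43.7 mOsm/kg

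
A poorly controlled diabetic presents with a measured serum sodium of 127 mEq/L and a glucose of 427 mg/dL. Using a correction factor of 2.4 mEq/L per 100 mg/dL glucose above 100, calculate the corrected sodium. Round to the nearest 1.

135 mEq/L

Corrected Na = measured Na + 2.4 · (glucose − 100)/100
= 127 + 2.4 · (427 − 100)/100
= 127 + 7.8
= 134.8 mEq/L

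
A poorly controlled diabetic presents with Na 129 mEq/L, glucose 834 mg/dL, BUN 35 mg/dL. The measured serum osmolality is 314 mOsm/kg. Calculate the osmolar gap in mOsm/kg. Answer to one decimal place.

Calculated osmolality = 2·Na + glucose/18 + BUN/2.8
= 2·129 + 834/18 + 35/2.8
= 258 + 46.33 + 12.50
= 316.83 mOsm/kg ≈ 316.8 mOsm/kg
Osmolar gap = measured − calculated = 314 − 316.8 = -2.8 mOsm/kg

-2.8 mOsm/kg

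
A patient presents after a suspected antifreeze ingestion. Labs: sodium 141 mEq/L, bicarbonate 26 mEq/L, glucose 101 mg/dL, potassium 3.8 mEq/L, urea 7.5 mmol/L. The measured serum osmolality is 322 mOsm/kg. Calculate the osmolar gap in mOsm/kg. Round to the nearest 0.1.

26.9 mOsm/kg

Calculated osmolality = 2·Na + glucose/18 + urea
= 2·141 + 101/18 + 7.5
= 282 + 5.61 + 7.50
= 295.11 mOsm/kg ≈ 295.1 mOsm/kg
Osmolar gap = measured − calculated = 322 − 295.1 = 26.9 mOsm/kg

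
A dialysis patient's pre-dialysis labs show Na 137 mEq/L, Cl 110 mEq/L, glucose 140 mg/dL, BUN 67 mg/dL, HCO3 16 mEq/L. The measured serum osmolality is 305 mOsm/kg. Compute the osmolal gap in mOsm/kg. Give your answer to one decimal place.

Calculated osmolality = 2·Na + glucose/18 + BUN/2.8
= 2·137 + 140/18 + 67/2.8
= 274 + 7.78 + 23.93
= 305.71 mOsm/kg ≈ 305.7 mOsm/kg
Osmolar gap = measured − calculated = 305 − 305.7 = -0.7 mOsm/kg

-0.7 mOsm/kg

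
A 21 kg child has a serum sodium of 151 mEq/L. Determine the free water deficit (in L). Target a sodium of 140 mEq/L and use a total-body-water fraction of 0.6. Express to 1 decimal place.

1.0 L

TBW = 0.6 · 21 = 12.6 L
Free water deficit = TBW · (Na/140 − 1)
= 12.6 · (151/140 − 1)
= 12.6 · 0.0786
= 0.99 L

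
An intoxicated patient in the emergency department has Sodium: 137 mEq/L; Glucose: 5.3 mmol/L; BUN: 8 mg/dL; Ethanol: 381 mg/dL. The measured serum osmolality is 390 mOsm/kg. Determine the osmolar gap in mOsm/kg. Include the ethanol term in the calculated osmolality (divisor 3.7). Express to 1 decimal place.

4.9 mOsm/kg

Calculated osmolality = 2·Na + glucose + BUN/2.8 + ethanol/3.7
= 2·137 + 5.3 + 8/2.8 + 381/3.7
= 274 + 5.30 + 2.86 + 102.97
= 385.13 mOsm/kg ≈ 385.1 mOsm/kg
Osmolar gap = measured − calculated = 390 − 385.1 = 4.9 mOsm/kg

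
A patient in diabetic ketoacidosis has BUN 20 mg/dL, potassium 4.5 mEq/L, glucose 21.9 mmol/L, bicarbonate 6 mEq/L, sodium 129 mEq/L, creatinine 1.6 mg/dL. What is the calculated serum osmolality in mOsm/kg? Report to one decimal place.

287.0 mOsm/kg

Calculated osmolality = 2·Na + glucose + BUN/2.8
= 2·129 + 21.9 + 20/2.8
= 258 + 21.90 + 7.14
= 287.04 mOsm/kg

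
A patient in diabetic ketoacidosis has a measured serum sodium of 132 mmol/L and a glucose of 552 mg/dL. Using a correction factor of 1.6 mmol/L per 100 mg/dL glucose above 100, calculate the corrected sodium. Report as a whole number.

Corrected Na = measured Na + 1.6 · (glucose − 100)/100
= 132 + 1.6 · (552 − 100)/100
= 132 + 7.2
= 139.2 mmol/L

139 mmol/L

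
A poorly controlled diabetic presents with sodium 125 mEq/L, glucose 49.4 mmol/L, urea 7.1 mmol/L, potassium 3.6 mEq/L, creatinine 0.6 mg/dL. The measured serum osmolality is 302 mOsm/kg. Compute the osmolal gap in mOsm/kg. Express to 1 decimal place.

Calculated osmolality = 2·Na + glucose + urea
= 2·125 + 49.4 + 7.1
= 250 + 49.40 + 7.10
= 306.5 mOsm/kg ≈ 306.5 mOsm/kg
Osmolar gap = measured − calculated = 302 − 306.5 = -4.5 mOsm/kg

-4.5 mOsm/kg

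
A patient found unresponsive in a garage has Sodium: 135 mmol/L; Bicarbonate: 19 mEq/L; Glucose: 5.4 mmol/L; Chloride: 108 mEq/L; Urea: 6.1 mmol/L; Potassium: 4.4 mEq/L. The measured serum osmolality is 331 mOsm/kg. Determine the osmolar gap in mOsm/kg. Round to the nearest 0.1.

Calculated osmolality = 2·Na + glucose + urea
= 2·135 + 5.4 + 6.1
= 270 + 5.40 + 6.10
= 281.5 mOsm/kg ≈ 281.5 mOsm/kg
Osmolar gap = measured − calculated = 331 − 281.5 = 49.5 mOsm/kg

49.5 mOsm/kg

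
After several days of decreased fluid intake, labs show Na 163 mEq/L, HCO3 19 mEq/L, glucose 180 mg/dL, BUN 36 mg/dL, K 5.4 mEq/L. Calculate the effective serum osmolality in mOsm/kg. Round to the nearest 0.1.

336.0 mOsm/kg

Effective osmolality excludes urea (freely permeant across cell membranes):
2·Na + glucose/18
= 2·163 + 180/18
= 326 + 10
= 336 mOsm/kg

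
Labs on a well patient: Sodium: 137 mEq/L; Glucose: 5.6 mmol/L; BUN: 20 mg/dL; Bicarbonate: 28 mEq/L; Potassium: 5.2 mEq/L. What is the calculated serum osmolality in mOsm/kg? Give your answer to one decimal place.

286.7 mOsm/kg

Calculated osmolality = 2·Na + glucose + BUN/2.8
= 2·137 + 5.6 + 20/2.8
= 274 + 5.60 + 7.14
= 286.74 mOsm/kg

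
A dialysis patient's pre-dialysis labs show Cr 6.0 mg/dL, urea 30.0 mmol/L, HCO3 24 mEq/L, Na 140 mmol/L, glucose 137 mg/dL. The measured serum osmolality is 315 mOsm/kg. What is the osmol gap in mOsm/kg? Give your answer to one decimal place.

-2.6 mOsm/kg

Calculated osmolality = 2·Na + glucose/18 + urea
= 2·140 + 137/18 + 30
= 280 + 7.61 + 30
= 317.61 mOsm/kg ≈ 317.6 mOsm/kg
Osmolar gap = measured − calculated = 315 − 317.6 = -2.6 mOsm/kg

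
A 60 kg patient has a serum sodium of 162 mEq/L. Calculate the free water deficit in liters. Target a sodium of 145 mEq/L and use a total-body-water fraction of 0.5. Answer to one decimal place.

3.5 L

TBW = 0.5 · 60 = 30 L
Free water deficit = TBW · (Na/145 − 1)
= 30 · (162/145 − 1)
= 30 · 0.1172
= 3.52 L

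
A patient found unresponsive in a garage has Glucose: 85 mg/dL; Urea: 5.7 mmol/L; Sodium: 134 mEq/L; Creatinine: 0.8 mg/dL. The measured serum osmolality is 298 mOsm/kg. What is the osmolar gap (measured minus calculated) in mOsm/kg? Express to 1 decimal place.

19.6 mOsm/kg

Calculated osmolality = 2·Na + glucose/18 + urea
= 2·134 + 85/18 + 5.7
= 268 + 4.72 + 5.70
= 278.42 mOsm/kg ≈ 278.4 mOsm/kg
Osmolar gap = measured − calculated = 298 − 278.4 = 19.6 mOsm/kg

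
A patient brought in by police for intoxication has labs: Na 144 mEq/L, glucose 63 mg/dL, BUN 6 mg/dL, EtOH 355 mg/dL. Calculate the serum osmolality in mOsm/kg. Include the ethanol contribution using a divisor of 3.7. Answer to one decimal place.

Calculated osmolality = 2·Na + glucose/18 + BUN/2.8 + ethanol/3.7
= 2·144 + 63/18 + 6/2.8 + 355/3.7
= 288 + 3.50 + 2.14 + 95.95
= 389.59 mOsm/kg

389.6 mOsm/kg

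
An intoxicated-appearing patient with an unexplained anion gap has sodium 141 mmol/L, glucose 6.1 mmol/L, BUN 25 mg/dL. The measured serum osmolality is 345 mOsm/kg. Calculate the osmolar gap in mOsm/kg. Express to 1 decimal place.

48.0 mOsm/kg

Calculated osmolality = 2·Na + glucose + BUN/2.8
= 2·141 + 6.1 + 25/2.8
= 282 + 6.10 + 8.93
= 297.03 mOsm/kg ≈ 297.0 mOsm/kg
Osmolar gap = measured − calculated = 345 − 297.0 = 48.0 mOsm/kg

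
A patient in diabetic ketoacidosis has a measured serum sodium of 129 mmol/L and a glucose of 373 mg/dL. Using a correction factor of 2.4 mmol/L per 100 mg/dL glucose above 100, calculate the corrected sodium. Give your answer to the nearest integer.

136 mmol/L

Corrected Na = measured Na + 2.4 · (glucose − 100)/100
= 129 + 2.4 · (373 − 100)/100
= 129 + 6.6
= 135.6 mmol/L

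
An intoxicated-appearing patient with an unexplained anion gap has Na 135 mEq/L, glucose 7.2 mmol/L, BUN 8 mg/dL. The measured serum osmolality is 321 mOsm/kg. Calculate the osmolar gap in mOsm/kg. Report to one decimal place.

40.9 mOsm/kg

Calculated osmolality = 2·Na + glucose + BUN/2.8
= 2·135 + 7.2 + 8/2.8
= 270 + 7.20 + 2.86
= 280.06 mOsm/kg ≈ 280.1 mOsm/kg
Osmolar gap = measured − calculated = 321 − 280.1 = 40.9 mOsm/kg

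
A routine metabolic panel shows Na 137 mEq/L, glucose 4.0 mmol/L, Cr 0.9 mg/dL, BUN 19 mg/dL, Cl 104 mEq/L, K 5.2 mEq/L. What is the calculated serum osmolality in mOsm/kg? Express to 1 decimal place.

284.8 mOsm/kg

Calculated osmolality = 2·Na + glucose + BUN/2.8
= 2·137 + 4 + 19/2.8
= 274 + 4 + 6.79
= 284.79 mOsm/kg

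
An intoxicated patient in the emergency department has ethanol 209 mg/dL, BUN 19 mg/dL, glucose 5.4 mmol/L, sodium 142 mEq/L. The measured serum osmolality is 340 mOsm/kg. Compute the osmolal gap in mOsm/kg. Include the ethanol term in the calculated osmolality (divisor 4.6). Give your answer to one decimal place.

-1.6 mOsm/kg

Calculated osmolality = 2·Na + glucose + BUN/2.8 + ethanol/4.6
= 2·142 + 5.4 + 19/2.8 + 209/4.6
= 284 + 5.40 + 6.79 + 45.43
= 341.62 mOsm/kg ≈ 341.6 mOsm/kg
Osmolar gap = measured − calculated = 340 − 341.6 = -1.6 mOsm/kg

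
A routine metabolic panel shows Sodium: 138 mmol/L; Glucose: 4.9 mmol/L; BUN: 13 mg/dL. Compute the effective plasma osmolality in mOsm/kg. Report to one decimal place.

280.9 mOsm/kg

Effective osmolality excludes urea (freely permeant across cell membranes):
2·Na + glucose
= 2·138 + 4.9
= 276 + 4.9
= 280.9 mOsm/kg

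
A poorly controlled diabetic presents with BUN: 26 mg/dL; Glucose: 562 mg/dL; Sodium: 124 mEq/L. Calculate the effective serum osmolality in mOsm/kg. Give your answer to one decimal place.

Effective osmolality excludes urea (freely permeant across cell membranes):
2·Na + glucose/18
= 2·124 + 562/18
= 248 + 31.22
= 279.22 mOsm/kg

279.2 mOsm/kg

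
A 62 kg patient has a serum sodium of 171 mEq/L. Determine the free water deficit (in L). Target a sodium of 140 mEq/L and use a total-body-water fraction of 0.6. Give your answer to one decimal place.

TBW = 0.6 · 62 = 37.2 L
Free water deficit = TBW · (Na/140 − 1)
= 37.2 · (171/140 − 1)
= 37.2 · 0.2214
= 8.24 L

8.2 L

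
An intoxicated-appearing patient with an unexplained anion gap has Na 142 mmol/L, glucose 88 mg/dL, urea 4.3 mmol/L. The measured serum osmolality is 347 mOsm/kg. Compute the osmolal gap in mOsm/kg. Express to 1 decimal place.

Calculated osmolality = 2·Na + glucose/18 + urea
= 2·142 + 88/18 + 4.3
= 284 + 4.89 + 4.30
= 293.19 mOsm/kg ≈ 293.2 mOsm/kg
Osmolar gap = measured − calculated = 347 − 293.2 = 53.8 mOsm/kg

53.8 mOsm/kg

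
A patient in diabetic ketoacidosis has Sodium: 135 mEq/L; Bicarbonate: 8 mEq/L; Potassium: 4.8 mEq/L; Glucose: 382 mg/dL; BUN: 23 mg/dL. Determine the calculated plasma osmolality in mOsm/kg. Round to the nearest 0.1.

Calculated osmolality = 2·Na + glucose/18 + BUN/2.8
= 2·135 + 382/18 + 23/2.8
= 270 + 21.22 + 8.21
= 299.43 mOsm/kg

299.4 mOsm/kg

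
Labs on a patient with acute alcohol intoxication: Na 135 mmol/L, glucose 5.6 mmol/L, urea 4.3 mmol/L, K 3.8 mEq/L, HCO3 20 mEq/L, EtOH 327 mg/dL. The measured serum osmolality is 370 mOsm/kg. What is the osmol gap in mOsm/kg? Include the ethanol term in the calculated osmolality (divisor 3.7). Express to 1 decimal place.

Calculated osmolality = 2·Na + glucose + urea + ethanol/3.7
= 2·135 + 5.6 + 4.3 + 327/3.7
= 270 + 5.60 + 4.30 + 88.38
= 368.28 mOsm/kg ≈ 368.3 mOsm/kg
Osmolar gap = measured − calculated = 370 − 368.3 = 1.7 mOsm/kg

1.7 mOsm/kg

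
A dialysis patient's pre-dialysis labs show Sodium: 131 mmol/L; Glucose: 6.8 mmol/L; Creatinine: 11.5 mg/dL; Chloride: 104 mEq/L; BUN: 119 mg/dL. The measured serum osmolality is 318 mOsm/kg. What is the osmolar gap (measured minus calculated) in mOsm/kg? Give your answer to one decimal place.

6.7 mOsm/kg

Calculated osmolality = 2·Na + glucose + BUN/2.8
= 2·131 + 6.8 + 119/2.8
= 262 + 6.80 + 42.50
= 311.3 mOsm/kg ≈ 311.3 mOsm/kg
Osmolar gap = measured − calculated = 318 − 311.3 = 6.7 mOsm/kg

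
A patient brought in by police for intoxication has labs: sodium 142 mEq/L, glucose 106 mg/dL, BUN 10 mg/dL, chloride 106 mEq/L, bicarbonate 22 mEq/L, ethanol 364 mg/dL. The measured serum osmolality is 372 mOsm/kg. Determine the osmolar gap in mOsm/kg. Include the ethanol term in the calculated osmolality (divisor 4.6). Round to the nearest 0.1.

Calculated osmolality = 2·Na + glucose/18 + BUN/2.8 + ethanol/4.6
= 2·142 + 106/18 + 10/2.8 + 364/4.6
= 284 + 5.89 + 3.57 + 79.13
= 372.59 mOsm/kg ≈ 372.6 mOsm/kg
Osmolar gap = measured − calculated = 372 − 372.6 = -0.6 mOsm/kg

-0.6 mOsm/kg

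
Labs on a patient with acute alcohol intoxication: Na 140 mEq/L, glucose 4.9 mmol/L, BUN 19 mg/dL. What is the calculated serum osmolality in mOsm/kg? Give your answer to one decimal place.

291.7 mOsm/kg

Calculated osmolality = 2·Na + glucose + BUN/2.8
= 2·140 + 4.9 + 19/2.8
= 280 + 4.90 + 6.79
= 291.69 mOsm/kg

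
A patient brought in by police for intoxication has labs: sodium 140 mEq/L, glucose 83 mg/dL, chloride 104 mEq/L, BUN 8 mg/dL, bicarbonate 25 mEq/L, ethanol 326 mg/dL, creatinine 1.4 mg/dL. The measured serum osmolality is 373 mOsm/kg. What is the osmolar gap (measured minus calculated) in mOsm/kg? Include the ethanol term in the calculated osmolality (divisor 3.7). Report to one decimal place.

-2.6 mOsm/kg

Calculated osmolality = 2·Na + glucose/18 + BUN/2.8 + ethanol/3.7
= 2·140 + 83/18 + 8/2.8 + 326/3.7
= 280 + 4.61 + 2.86 + 88.11
= 375.58 mOsm/kg ≈ 375.6 mOsm/kg
Osmolar gap = measured − calculated = 373 − 375.6 = -2.6 mOsm/kg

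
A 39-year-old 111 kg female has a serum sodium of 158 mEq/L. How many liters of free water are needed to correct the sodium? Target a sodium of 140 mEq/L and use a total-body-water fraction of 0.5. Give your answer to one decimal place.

TBW = 0.5 · 111 = 55.5 L
Free water deficit = TBW · (Na/140 − 1)
= 55.5 · (158/140 − 1)
= 55.5 · 0.1286
= 7.14 L

7.1 L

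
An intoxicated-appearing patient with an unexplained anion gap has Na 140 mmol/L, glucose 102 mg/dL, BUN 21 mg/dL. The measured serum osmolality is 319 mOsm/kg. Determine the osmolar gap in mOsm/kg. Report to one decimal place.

25.8 mOsm/kg

Calculated osmolality = 2·Na + glucose/18 + BUN/2.8
= 2·140 + 102/18 + 21/2.8
= 280 + 5.67 + 7.50
= 293.17 mOsm/kg ≈ 293.2 mOsm/kg
Osmolar gap = measured − calculated = 319 − 293.2 = 25.8 mOsm/kg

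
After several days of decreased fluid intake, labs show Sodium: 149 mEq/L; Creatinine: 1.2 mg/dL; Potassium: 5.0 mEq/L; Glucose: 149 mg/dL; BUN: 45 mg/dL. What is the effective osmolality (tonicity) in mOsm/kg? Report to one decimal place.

Effective osmolality excludes urea (freely permeant across cell membranes):
2·Na + glucose/18
= 2·149 + 149/18
= 298 + 8.28
= 306.28 mOsm/kg

306.3 mOsm/kg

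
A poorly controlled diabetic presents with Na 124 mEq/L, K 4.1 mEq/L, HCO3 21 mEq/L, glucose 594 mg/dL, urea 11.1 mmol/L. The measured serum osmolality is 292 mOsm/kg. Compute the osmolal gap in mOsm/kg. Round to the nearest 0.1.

Calculated osmolality = 2·Na + glucose/18 + urea
= 2·124 + 594/18 + 11.1
= 248 + 33 + 11.10
= 292.1 mOsm/kg ≈ 292.1 mOsm/kg
Osmolar gap = measured − calculated = 292 − 292.1 = -0.1 mOsm/kg

-0.1 mOsm/kg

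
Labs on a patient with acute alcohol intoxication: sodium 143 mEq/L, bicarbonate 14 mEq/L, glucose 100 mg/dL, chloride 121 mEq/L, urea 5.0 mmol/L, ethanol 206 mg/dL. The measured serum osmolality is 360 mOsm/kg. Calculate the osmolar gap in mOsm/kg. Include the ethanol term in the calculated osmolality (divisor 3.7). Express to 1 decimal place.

Calculated osmolality = 2·Na + glucose/18 + urea + ethanol/3.7
= 2·143 + 100/18 + 5 + 206/3.7
= 286 + 5.56 + 5 + 55.68
= 352.24 mOsm/kg ≈ 352.2 mOsm/kg
Osmolar gap = measured − calculated = 360 − 352.2 = 7.8 mOsm/kg

7.8 mOsm/kg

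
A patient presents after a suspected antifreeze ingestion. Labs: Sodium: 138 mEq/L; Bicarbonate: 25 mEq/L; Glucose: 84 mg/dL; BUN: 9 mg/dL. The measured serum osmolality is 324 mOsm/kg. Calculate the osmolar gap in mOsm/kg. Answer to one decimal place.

40.1 mOsm/kg

Calculated osmolality = 2·Na + glucose/18 + BUN/2.8
= 2·138 + 84/18 + 9/2.8
= 276 + 4.67 + 3.21
= 283.88 mOsm/kg ≈ 283.9 mOsm/kg
Osmolar gap = measured − calculated = 324 − 283.9 = 40.1 mOsm/kg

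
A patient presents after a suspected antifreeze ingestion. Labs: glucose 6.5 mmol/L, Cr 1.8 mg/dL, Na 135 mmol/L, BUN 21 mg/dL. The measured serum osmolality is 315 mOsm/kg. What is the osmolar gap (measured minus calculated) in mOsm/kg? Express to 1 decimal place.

Calculated osmolality = 2·Na + glucose + BUN/2.8
= 2·135 + 6.5 + 21/2.8
= 270 + 6.50 + 7.50
= 284 mOsm/kg ≈ 284.0 mOsm/kg
Osmolar gap = measured − calculated = 315 − 284.0 = 31.0 mOsm/kg

31.0 mOsm/kg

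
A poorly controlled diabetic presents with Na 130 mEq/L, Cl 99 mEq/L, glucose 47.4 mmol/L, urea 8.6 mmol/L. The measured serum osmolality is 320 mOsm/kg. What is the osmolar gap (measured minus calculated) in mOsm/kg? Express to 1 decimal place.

4.0 mOsm/kg

Calculated osmolality = 2·Na + glucose + urea
= 2·130 + 47.4 + 8.6
= 260 + 47.40 + 8.60
= 316 mOsm/kg ≈ 316.0 mOsm/kg
Osmolar gap = measured − calculated = 320 − 316.0 = 4.0 mOsm/kg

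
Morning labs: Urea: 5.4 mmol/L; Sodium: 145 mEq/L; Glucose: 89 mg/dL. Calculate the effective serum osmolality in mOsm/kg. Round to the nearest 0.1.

Effective osmolality excludes urea (freely permeant across cell membranes):
2·Na + glucose/18
= 2·145 + 89/18
= 290 + 4.94
= 294.94 mOsm/kg

294.9 mOsm/kg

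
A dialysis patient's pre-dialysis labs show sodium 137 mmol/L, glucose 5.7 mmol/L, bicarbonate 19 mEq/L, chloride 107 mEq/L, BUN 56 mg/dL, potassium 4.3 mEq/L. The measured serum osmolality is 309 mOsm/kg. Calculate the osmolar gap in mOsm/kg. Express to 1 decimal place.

Calculated osmolality = 2·Na + glucose + BUN/2.8
= 2·137 + 5.7 + 56/2.8
= 274 + 5.70 + 20
= 299.7 mOsm/kg ≈ 299.7 mOsm/kg
Osmolar gap = measured − calculated = 309 − 299.7 = 9.3 mOsm/kg

9.3 mOsm/kg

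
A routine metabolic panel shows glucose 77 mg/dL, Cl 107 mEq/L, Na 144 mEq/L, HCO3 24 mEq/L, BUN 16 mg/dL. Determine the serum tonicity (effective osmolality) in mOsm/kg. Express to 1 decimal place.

292.3 mOsm/kg

Effective osmolality excludes urea (freely permeant across cell membranes):
2·Na + glucose/18
= 2·144 + 77/18
= 288 + 4.28
= 292.28 mOsm/kg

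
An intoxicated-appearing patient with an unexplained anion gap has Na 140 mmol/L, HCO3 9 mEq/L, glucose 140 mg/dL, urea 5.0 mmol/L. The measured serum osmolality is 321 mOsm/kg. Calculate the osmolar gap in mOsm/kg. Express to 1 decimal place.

28.2 mOsm/kg

Calculated osmolality = 2·Na + glucose/18 + urea
= 2·140 + 140/18 + 5
= 280 + 7.78 + 5
= 292.78 mOsm/kg ≈ 292.8 mOsm/kg
Osmolar gap = measured − calculated = 321 − 292.8 = 28.2 mOsm/kg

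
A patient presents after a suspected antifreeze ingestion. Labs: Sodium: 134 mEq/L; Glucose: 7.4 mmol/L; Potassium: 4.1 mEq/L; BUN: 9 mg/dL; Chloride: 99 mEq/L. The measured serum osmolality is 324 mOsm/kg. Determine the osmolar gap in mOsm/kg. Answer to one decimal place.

Calculated osmolality = 2·Na + glucose + BUN/2.8
= 2·134 + 7.4 + 9/2.8
= 268 + 7.40 + 3.21
= 278.61 mOsm/kg ≈ 278.6 mOsm/kg
Osmolar gap = measured − calculated = 324 − 278.6 = 45.4 mOsm/kg

45.4 mOsm/kg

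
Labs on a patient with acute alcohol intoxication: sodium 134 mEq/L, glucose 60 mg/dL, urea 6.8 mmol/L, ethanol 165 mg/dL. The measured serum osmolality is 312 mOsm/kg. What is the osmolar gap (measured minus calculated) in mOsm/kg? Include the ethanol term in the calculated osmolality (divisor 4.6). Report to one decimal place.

-2.0 mOsm/kg

Calculated osmolality = 2·Na + glucose/18 + urea + ethanol/4.6
= 2·134 + 60/18 + 6.8 + 165/4.6
= 268 + 3.33 + 6.80 + 35.87
= 314 mOsm/kg ≈ 314.0 mOsm/kg
Osmolar gap = measured − calculated = 312 − 314.0 = -2.0 mOsm/kg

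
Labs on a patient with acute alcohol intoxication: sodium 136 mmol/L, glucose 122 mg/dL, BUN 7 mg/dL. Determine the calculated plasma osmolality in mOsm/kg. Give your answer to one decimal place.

281.3 mOsm/kg

Calculated osmolality = 2·Na + glucose/18 + BUN/2.8
= 2·136 + 122/18 + 7/2.8
= 272 + 6.78 + 2.50
= 281.28 mOsm/kg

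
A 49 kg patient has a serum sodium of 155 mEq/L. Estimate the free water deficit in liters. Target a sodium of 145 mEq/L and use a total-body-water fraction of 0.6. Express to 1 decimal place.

TBW = 0.6 · 49 = 29.4 L
Free water deficit = TBW · (Na/145 − 1)
= 29.4 · (155/145 − 1)
= 29.4 · 0.069
= 2.03 L

2.0 L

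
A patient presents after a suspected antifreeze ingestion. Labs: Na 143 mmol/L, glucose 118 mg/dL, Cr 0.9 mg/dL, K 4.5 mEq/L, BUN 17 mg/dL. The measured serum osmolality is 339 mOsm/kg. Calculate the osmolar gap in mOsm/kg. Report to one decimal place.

40.4 mOsm/kg

Calculated osmolality = 2·Na + glucose/18 + BUN/2.8
= 2·143 + 118/18 + 17/2.8
= 286 + 6.56 + 6.07
= 298.63 mOsm/kg ≈ 298.6 mOsm/kg
Osmolar gap = measured − calculated = 339 − 298.6 = 40.4 mOsm/kg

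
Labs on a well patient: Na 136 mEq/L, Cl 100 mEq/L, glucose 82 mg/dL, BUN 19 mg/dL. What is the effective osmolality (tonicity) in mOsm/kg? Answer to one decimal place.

Effective osmolality excludes urea (freely permeant across cell membranes):
2·Na + glucose/18
= 2·136 + 82/18
= 272 + 4.56
= 276.56 mOsm/kg

276.6 mOsm/kg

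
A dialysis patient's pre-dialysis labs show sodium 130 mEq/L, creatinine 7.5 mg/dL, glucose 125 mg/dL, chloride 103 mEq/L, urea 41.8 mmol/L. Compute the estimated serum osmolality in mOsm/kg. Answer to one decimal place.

308.7 mOsm/kg

Calculated osmolality = 2·Na + glucose/18 + urea
= 2·130 + 125/18 + 41.8
= 260 + 6.94 + 41.80
= 308.74 mOsm/kg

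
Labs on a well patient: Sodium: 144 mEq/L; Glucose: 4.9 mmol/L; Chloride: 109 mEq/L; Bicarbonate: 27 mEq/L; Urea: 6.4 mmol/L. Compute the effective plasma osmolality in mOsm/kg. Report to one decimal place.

292.9 mOsm/kg

Effective osmolality excludes urea (freely permeant across cell membranes):
2·Na + glucose
= 2·144 + 4.9
= 288 + 4.9
= 292.9 mOsm/kg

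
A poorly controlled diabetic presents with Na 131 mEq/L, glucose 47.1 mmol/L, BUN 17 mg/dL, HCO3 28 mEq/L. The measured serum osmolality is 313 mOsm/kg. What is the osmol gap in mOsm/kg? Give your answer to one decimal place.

-2.2 mOsm/kg

Calculated osmolality = 2·Na + glucose + BUN/2.8
= 2·131 + 47.1 + 17/2.8
= 262 + 47.10 + 6.07
= 315.17 mOsm/kg ≈ 315.2 mOsm/kg
Osmolar gap = measured − calculated = 313 − 315.2 = -2.2 mOsm/kg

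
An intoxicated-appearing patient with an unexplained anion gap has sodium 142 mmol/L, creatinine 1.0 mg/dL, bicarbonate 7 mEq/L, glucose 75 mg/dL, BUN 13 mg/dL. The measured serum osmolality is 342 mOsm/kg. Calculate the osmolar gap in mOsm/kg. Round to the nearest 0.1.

Calculated osmolality = 2·Na + glucose/18 + BUN/2.8
= 2·142 + 75/18 + 13/2.8
= 284 + 4.17 + 4.64
= 292.81 mOsm/kg ≈ 292.8 mOsm/kg
Osmolar gap = measured − calculated = 342 − 292.8 = 49.2 mOsm/kg

49.2 mOsm/kg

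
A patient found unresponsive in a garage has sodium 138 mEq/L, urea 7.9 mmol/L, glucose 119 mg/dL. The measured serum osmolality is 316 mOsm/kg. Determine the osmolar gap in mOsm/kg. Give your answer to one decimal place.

25.5 mOsm/kg

Calculated osmolality = 2·Na + glucose/18 + urea
= 2·138 + 119/18 + 7.9
= 276 + 6.61 + 7.90
= 290.51 mOsm/kg ≈ 290.5 mOsm/kg
Osmolar gap = measured − calculated = 316 − 290.5 = 25.5 mOsm/kg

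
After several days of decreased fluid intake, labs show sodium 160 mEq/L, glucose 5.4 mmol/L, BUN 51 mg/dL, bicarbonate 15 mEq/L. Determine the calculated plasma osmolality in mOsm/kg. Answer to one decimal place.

343.6 mOsm/kg

Calculated osmolality = 2·Na + glucose + BUN/2.8
= 2·160 + 5.4 + 51/2.8
= 320 + 5.40 + 18.21
= 343.61 mOsm/kg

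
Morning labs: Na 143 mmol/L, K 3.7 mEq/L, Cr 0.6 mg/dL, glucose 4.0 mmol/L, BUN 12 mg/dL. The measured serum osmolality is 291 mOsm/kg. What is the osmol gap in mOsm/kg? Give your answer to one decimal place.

-3.3 mOsm/kg

Calculated osmolality = 2·Na + glucose + BUN/2.8
= 2·143 + 4 + 12/2.8
= 286 + 4 + 4.29
= 294.29 mOsm/kg ≈ 294.3 mOsm/kg
Osmolar gap = measured − calculated = 291 − 294.3 = -3.3 mOsm/kg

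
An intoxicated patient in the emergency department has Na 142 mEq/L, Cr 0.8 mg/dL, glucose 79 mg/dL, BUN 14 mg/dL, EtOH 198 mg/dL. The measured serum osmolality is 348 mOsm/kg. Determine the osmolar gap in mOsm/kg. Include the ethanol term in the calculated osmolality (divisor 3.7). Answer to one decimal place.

Calculated osmolality = 2·Na + glucose/18 + BUN/2.8 + ethanol/3.7
= 2·142 + 79/18 + 14/2.8 + 198/3.7
= 284 + 4.39 + 5 + 53.51
= 346.9 mOsm/kg ≈ 346.9 mOsm/kg
Osmolar gap = measured − calculated = 348 − 346.9 = 1.1 mOsm/kg

1.1 mOsm/kg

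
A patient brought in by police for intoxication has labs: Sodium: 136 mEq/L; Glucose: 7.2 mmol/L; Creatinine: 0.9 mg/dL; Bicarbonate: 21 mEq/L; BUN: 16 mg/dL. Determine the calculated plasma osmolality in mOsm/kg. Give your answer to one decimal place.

Calculated osmolality = 2·Na + glucose + BUN/2.8
= 2·136 + 7.2 + 16/2.8
= 272 + 7.20 + 5.71
= 284.91 mOsm/kg

284.9 mOsm/kg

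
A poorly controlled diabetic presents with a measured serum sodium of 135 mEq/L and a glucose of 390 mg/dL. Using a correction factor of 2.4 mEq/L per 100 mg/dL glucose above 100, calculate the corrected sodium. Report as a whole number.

142 mEq/L

Corrected Na = measured Na + 2.4 · (glucose − 100)/100
= 135 + 2.4 · (390 − 100)/100
= 135 + 7
= 142 mEq/L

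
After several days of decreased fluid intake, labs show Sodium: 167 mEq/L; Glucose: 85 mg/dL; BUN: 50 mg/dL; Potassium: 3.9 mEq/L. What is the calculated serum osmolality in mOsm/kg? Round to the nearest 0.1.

356.6 mOsm/kg

Calculated osmolality = 2·Na + glucose/18 + BUN/2.8
= 2·167 + 85/18 + 50/2.8
= 334 + 4.72 + 17.86
= 356.58 mOsm/kg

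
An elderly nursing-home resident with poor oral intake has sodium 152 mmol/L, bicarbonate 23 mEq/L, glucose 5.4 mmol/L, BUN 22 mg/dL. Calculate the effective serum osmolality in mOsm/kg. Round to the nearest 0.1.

309.4 mOsm/kg

Effective osmolality excludes urea (freely permeant across cell membranes):
2·Na + glucose
= 2·152 + 5.4
= 304 + 5.4
= 309.4 mOsm/kg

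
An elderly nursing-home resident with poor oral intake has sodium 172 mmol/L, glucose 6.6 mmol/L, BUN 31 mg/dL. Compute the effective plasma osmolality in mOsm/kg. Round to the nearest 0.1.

350.6 mOsm/kg

Effective osmolality excludes urea (freely permeant across cell membranes):
2·Na + glucose
= 2·172 + 6.6
= 344 + 6.6
= 350.6 mOsm/kg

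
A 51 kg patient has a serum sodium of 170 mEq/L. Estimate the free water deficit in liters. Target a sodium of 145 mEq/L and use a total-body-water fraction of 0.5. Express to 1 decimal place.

4.4 L

TBW = 0.5 · 51 = 25.5 L
Free water deficit = TBW · (Na/145 − 1)
= 25.5 · (170/145 − 1)
= 25.5 · 0.1724
= 4.4 L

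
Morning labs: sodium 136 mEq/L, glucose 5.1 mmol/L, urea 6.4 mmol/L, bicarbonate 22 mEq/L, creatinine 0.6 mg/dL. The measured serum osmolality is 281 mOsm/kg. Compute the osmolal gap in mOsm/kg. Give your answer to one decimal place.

-2.5 mOsm/kg

Calculated osmolality = 2·Na + glucose + urea
= 2·136 + 5.1 + 6.4
= 272 + 5.10 + 6.40
= 283.5 mOsm/kg ≈ 283.5 mOsm/kg
Osmolar gap = measured − calculated = 281 − 283.5 = -2.5 mOsm/kg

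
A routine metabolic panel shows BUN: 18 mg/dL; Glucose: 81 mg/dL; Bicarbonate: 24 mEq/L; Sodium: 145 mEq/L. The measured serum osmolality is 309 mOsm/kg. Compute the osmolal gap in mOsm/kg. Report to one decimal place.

Calculated osmolality = 2·Na + glucose/18 + BUN/2.8
= 2·145 + 81/18 + 18/2.8
= 290 + 4.50 + 6.43
= 300.93 mOsm/kg ≈ 300.9 mOsm/kg
Osmolar gap = measured − calculated = 309 − 300.9 = 8.1 mOsm/kg

8.1 mOsm/kg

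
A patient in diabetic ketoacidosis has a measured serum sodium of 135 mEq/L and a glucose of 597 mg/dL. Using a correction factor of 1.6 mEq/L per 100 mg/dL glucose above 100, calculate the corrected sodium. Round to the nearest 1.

Corrected Na = measured Na + 1.6 · (glucose − 100)/100
= 135 + 1.6 · (597 − 100)/100
= 135 + 8
= 143 mEq/L

143 mEq/L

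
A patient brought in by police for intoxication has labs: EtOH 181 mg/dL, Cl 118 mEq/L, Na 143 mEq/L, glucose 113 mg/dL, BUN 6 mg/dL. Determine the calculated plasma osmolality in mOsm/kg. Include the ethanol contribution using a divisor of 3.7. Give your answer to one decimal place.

Calculated osmolality = 2·Na + glucose/18 + BUN/2.8 + ethanol/3.7
= 2·143 + 113/18 + 6/2.8 + 181/3.7
= 286 + 6.28 + 2.14 + 48.92
= 343.34 mOsm/kg

343.3 mOsm/kg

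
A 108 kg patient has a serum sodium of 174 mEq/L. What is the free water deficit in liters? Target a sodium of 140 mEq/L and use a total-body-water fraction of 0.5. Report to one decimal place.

TBW = 0.5 · 108 = 54 L
Free water deficit = TBW · (Na/140 − 1)
= 54 · (174/140 − 1)
= 54 · 0.2429
= 13.12 L

13.1 L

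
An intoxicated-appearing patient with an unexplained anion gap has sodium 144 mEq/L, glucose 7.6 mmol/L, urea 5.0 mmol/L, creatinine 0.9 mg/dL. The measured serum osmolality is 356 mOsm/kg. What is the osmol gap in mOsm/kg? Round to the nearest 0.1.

Calculated osmolality = 2·Na + glucose + urea
= 2·144 + 7.6 + 5
= 288 + 7.60 + 5
= 300.6 mOsm/kg ≈ 300.6 mOsm/kg
Osmolar gap = measured − calculated = 356 − 300.6 = 55.4 mOsm/kg

55.4 mOsm/kg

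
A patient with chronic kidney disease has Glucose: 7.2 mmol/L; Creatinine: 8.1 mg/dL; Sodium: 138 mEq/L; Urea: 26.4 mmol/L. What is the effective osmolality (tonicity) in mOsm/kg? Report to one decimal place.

Effective osmolality excludes urea (freely permeant across cell membranes):
2·Na + glucose
= 2·138 + 7.2
= 276 + 7.2
= 283.2 mOsm/kg

283.2 mOsm/kg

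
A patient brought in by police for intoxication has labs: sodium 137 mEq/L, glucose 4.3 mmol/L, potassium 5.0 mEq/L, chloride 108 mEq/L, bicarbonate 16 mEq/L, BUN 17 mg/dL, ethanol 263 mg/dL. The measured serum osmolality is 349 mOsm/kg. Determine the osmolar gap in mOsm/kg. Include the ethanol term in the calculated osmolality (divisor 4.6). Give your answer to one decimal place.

7.5 mOsm/kg

Calculated osmolality = 2·Na + glucose + BUN/2.8 + ethanol/4.6
= 2·137 + 4.3 + 17/2.8 + 263/4.6
= 274 + 4.30 + 6.07 + 57.17
= 341.54 mOsm/kg ≈ 341.5 mOsm/kg
Osmolar gap = measured − calculated = 349 − 341.5 = 7.5 mOsm/kg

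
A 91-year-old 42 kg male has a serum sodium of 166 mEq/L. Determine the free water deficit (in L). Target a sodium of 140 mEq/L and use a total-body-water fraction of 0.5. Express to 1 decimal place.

TBW = 0.5 · 42 = 21 L
Free water deficit = TBW · (Na/140 − 1)
= 21 · (166/140 − 1)
= 21 · 0.1857
= 3.9 L

3.9 L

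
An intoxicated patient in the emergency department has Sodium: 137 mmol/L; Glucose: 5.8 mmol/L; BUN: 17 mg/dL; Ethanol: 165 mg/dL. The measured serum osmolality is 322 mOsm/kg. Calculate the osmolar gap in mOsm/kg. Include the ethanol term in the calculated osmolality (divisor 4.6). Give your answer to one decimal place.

Calculated osmolality = 2·Na + glucose + BUN/2.8 + ethanol/4.6
= 2·137 + 5.8 + 17/2.8 + 165/4.6
= 274 + 5.80 + 6.07 + 35.87
= 321.74 mOsm/kg ≈ 321.7 mOsm/kg
Osmolar gap = measured − calculated = 322 − 321.7 = 0.3 mOsm/kg

0.3 mOsm/kg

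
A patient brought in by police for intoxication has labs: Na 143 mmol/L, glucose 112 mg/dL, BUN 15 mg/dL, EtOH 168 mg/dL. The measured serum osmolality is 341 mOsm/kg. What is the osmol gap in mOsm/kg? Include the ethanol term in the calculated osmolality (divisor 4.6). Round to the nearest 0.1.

Calculated osmolality = 2·Na + glucose/18 + BUN/2.8 + ethanol/4.6
= 2·143 + 112/18 + 15/2.8 + 168/4.6
= 286 + 6.22 + 5.36 + 36.52
= 334.1 mOsm/kg ≈ 334.1 mOsm/kg
Osmolar gap = measured − calculated = 341 − 334.1 = 6.9 mOsm/kg

6.9 mOsm/kg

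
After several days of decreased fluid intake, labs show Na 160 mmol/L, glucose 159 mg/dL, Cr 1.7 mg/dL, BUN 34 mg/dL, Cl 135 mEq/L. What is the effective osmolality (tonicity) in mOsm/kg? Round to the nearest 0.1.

328.8 mOsm/kg

Effective osmolality excludes urea (freely permeant across cell membranes):
2·Na + glucose/18
= 2·160 + 159/18
= 320 + 8.83
= 328.83 mOsm/kg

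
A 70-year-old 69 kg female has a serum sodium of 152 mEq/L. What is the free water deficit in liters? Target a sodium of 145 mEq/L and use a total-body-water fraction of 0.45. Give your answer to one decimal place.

1.5 L

TBW = 0.45 · 69 = 31.05 L
Free water deficit = TBW · (Na/145 − 1)
= 31.05 · (152/145 − 1)
= 31.05 · 0.0483
= 1.5 L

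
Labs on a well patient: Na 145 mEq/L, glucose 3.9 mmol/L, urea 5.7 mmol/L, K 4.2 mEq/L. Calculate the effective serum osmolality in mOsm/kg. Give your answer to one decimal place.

293.9 mOsm/kg

Effective osmolality excludes urea (freely permeant across cell membranes):
2·Na + glucose
= 2·145 + 3.9
= 290 + 3.9
= 293.9 mOsm/kg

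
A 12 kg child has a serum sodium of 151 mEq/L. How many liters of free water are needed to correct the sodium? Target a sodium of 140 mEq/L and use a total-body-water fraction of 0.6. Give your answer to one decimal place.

TBW = 0.6 · 12 = 7.2 L
Free water deficit = TBW · (Na/140 − 1)
= 7.2 · (151/140 − 1)
= 7.2 · 0.0786
= 0.57 L

0.6 L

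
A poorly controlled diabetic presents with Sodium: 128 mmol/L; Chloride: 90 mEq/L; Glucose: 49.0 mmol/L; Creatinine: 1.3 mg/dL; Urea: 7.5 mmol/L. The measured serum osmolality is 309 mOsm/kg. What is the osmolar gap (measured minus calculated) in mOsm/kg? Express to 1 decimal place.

-3.5 mOsm/kg

Calculated osmolality = 2·Na + glucose + urea
= 2·128 + 49 + 7.5
= 256 + 49 + 7.50
= 312.5 mOsm/kg ≈ 312.5 mOsm/kg
Osmolar gap = measured − calculated = 309 − 312.5 = -3.5 mOsm/kg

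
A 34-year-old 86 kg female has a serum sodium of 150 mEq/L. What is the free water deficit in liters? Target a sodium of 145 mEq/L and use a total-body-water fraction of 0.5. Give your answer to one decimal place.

TBW = 0.5 · 86 = 43 L
Free water deficit = TBW · (Na/145 − 1)
= 43 · (150/145 − 1)
= 43 · 0.0345
= 1.48 L

1.5 L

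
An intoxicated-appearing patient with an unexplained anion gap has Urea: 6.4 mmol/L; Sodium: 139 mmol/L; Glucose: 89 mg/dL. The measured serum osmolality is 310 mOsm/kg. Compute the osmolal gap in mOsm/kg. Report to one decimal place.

Calculated osmolality = 2·Na + glucose/18 + urea
= 2·139 + 89/18 + 6.4
= 278 + 4.94 + 6.40
= 289.34 mOsm/kg ≈ 289.3 mOsm/kg
Osmolar gap = measured − calculated = 310 − 289.3 = 20.7 mOsm/kg

20.7 mOsm/kg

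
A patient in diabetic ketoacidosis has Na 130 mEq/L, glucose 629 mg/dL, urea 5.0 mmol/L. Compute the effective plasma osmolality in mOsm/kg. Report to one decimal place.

Effective osmolality excludes urea (freely permeant across cell membranes):
2·Na + glucose/18
= 2·130 + 629/18
= 260 + 34.94
= 294.94 mOsm/kg

294.9 mOsm/kg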